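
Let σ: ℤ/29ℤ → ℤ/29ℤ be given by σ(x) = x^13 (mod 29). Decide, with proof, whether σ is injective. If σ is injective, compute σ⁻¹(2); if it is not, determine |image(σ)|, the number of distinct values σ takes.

14

Since 29 is prime, the nonzero elements of ℤ/29ℤ form a cyclic group of order 28.
As gcd(13, 28) = 1, raising to the 13th power is a bijection on this group: if s^13 ≡ t^13 then (st^{−1})^13 = 1, and the only element of order dividing gcd(13, 28) = 1 is 1, so s = t.
With σ(0) = 0 this makes σ injective on all of ℤ/29ℤ, hence bijective (finite equal-size domain and codomain). In particular σ is injective.
Since σ is injective, we find the preimage of 2. The inverse of x ↦ x^13 on (ℤ/29ℤ)^× is x ↦ x^13, because 13·13 = 169 = 6·28 + 1 ≡ 1 (mod 28) and x^{28} = 1 for x ≠ 0 (Fermat). So σ⁻¹(2) = 2^13 mod 29.
Repeated squaring mod 29: 2^1 ≡ 2, 2^2 ≡ 2² = 4, 2^4 ≡ 4² = 16, 2^8 ≡ 16² = 256 ≡ 24. Since 13 = 8 + 4 + 1, 2^13 ≡ 24·16·2: 24·16 = 384 ≡ 7, then 7·2 = 14. So 2^13 ≡ 14 (mod 29).
Hence σ⁻¹(2) = 14.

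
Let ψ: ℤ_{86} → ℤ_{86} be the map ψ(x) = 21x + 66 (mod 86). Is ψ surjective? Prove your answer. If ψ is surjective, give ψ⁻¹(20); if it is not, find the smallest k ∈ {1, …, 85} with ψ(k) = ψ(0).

6

Since gcd(21, 86) = 1, 21 is invertible modulo 86. Euclid's algorithm: 86 = 4·21 + 2, 21 = 10·2 + 1; back-substituting gives 1 = 41·21 − 10·86, so 21⁻¹ ≡ 41 (mod 86).
Then y ↦ 41(y − 66) is a two-sided inverse to ψ, so every y ∈ ℤ_{86} has a preimage.
Hence ψ is surjective.
Since ψ is surjective, we compute ψ⁻¹(20): solve 21x + 66 ≡ 20 (mod 86), i.e. 21x ≡ 40 (mod 86).
Multiplying by 21⁻¹ = 41 gives x ≡ 41·40 = 1640 = 19·86 + 6 ≡ 6 (mod 86).
Check: ψ(6) = 21·6 + 66 = 192 = 2·86 + 20 ≡ 20 (mod 86).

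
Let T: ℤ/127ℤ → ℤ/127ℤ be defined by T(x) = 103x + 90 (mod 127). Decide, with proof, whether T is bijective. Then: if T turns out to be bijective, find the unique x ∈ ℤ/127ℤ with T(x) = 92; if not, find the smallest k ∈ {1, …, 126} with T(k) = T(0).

Recall that injectivity means: for all u, v in the domain, T(u) = T(v) implies u = v.
If T(u) = T(v), then 103u ≡ 103v (mod 127). Because gcd(103, 127) = 1, we may cancel 103 to get u ≡ v (mod 127).
We now compute 103⁻¹ mod 127 explicitly. Euclid's algorithm: 127 = 1·103 + 24, 103 = 4·24 + 7, 24 = 3·7 + 3, 7 = 2·3 + 1; back-substituting gives 1 = 37·103 − 30·127, so 103⁻¹ ≡ 37 (mod 127).
For any y ∈ ℤ/127ℤ, x = 37(y − 90) mod 127 satisfies T(x) = 103·37(y − 90) + 90 ≡ y (since 103·37 ≡ 1 mod 127). So every y has a preimage.
Therefore T is bijective.
Since T is bijective, we compute T⁻¹(92): solve 103x + 90 ≡ 92 (mod 127), i.e. 103x ≡ 2 (mod 127).
Multiplying by 103⁻¹ = 37 gives x ≡ 37·2 = 74 ≡ 74 (mod 127).
Check: T(74) = 103·74 + 90 = 7712 = 60·127 + 92 ≡ 92 (mod 127).

74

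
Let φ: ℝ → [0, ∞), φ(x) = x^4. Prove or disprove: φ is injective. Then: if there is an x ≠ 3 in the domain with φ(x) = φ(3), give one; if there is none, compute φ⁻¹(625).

-3

φ(3) = 81 = (−3)^4 = φ(−3) (since 4 is even), with 3 ≠ −3. So φ is not injective.
For the follow-up, such an x exists: taking x = −3 ∈ ℝ gives φ(−3) = 81 = φ(3) with −3 ≠ 3.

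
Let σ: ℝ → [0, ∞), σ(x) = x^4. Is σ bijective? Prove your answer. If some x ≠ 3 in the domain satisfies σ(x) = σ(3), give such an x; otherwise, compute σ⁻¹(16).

σ(3) = 81 = (−3)^4 = σ(−3) (since 4 is even), with 3 ≠ −3. So σ is not injective, hence not bijective.
For the follow-up, such an x exists: taking x = −3 ∈ ℝ gives σ(−3) = 81 = σ(3) with −3 ≠ 3.

-3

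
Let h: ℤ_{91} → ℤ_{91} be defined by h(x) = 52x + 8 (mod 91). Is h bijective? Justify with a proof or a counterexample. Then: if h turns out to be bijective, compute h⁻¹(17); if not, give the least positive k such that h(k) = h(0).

7

We have gcd(52, 91) = 13 > 1. Taking a = 0 and b = 7: h(0) = 8 and h(7) = 52·7 + 8 = 372 ≡ 8 (mod 91).
So h(0) = h(7) while 0 ≠ 7, therefore h is not injective, hence not bijective.
Since h is not bijective, we find the least positive k with h(k) = h(0): this means 52k ≡ 0 (mod 91), i.e. 91 ∣ 52k. Since gcd(52, 91) = 13, dividing through by 13 this holds exactly when 7 ∣ 4k, and as gcd(4, 7) = 1, exactly when 7 ∣ k.
The smallest positive such k is 7.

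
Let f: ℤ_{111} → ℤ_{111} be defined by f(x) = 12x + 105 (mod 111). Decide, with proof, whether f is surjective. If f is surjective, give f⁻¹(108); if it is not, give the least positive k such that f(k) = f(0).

37

Since gcd(12, 111) = 3, we have 12x ≡ 0 (mod 3) for all x, so f(x) ≡ 0 (mod 3).
But 1 ≢ 0 (mod 3), so 1 ∈ ℤ_{111} has no preimage. Therefore f is not surjective.
Since f is not surjective, we find the least positive k with f(k) = f(0): this means 12k ≡ 0 (mod 111), i.e. 111 ∣ 12k. Since gcd(12, 111) = 3, dividing through by 3 this holds exactly when 37 ∣ 4k, and as gcd(4, 37) = 1, exactly when 37 ∣ k.
The smallest positive such k is 37.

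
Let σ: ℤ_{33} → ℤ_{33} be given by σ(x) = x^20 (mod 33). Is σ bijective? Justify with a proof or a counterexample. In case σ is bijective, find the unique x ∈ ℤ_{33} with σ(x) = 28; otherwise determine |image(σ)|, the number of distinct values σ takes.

4

σ(1) = 1^20 = 1.
σ(2): Repeated squaring mod 33: 2^1 ≡ 2, 2^2 ≡ 2² = 4, 2^4 ≡ 4² = 16, 2^8 ≡ 16² = 256 ≡ 25, 2^16 ≡ 25² = 625 ≡ 31. Since 20 = 16 + 4, 2^20 ≡ 31·16: 31·16 = 496 ≡ 1. So 2^20 ≡ 1 (mod 33).
So σ(1) = σ(2) = 1 while 1 ≠ 2, thus σ is not injective, hence not bijective.
Since σ is not bijective, we determine |image(σ)|. Computing x^20 mod 33 for each x (by repeated squaring, reducing mod 33 at every step), the values σ(0), σ(1), …, σ(32) are: 0, 1, 1, 12, 1, 1, 12, 1, 1, 12, 1, 22, 12, 1, 1, 12, 1, 1, 12, 1, 1, 12, 22, 1, 12, 1, 1, 12, 1, 1, 12, 1, 1.
The distinct values are {0, 1, 12, 22}; there are 4 of them.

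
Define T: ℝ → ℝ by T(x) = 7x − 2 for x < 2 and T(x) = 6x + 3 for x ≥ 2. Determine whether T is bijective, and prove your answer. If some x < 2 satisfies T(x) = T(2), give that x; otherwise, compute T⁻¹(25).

Both pieces are strictly increasing (slopes 7 and 6), so each is injective on its own interval.
The left piece maps (−∞, 2) onto (−∞, 12); the right piece maps [2, ∞) onto [15, ∞).
The images leave a gap (12 has no preimage), so T is not surjective, hence not bijective.
Because the two images are disjoint, no x < 2 has T(x) = T(2), so we compute T⁻¹(25): 25 lies in [15, ∞), so solve 6x + 3 = 25: x = (25 − 3)/6 = 11/3.

11/3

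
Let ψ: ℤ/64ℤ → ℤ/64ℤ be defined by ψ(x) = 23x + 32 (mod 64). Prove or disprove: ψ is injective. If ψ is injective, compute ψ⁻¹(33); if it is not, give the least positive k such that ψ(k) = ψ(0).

If ψ(s) = ψ(t), then 23s ≡ 23t (mod 64). Because gcd(23, 64) = 1, we may cancel 23 to get s ≡ t (mod 64).
Thus ψ is injective.
We now compute 23⁻¹ mod 64 explicitly. Euclid's algorithm: 64 = 2·23 + 18, 23 = 1·18 + 5, 18 = 3·5 + 3, 5 = 1·3 + 2, 3 = 1·2 + 1; back-substituting gives 1 = 39·23 − 14·64, so 23⁻¹ ≡ 39 (mod 64).
Since ψ is injective, we find ψ⁻¹(33): we need 23x ≡ 33 − 32 ≡ 1 (mod 64). Using 23⁻¹ = 39: x ≡ 39·1 = 39, so x = 39.
Check: ψ(39) = 23·39 + 32 = 929 = 14·64 + 33 ≡ 33 (mod 64).

39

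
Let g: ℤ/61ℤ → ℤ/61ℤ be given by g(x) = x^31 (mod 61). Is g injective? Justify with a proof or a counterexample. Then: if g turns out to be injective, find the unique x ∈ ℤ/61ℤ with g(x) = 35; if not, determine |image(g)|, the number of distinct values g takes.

Since 61 is prime, the nonzero elements of ℤ/61ℤ form a cyclic group of order 60.
As gcd(31, 60) = 1, raising to the 31st power is a bijection on this group: if a^31 ≡ b^31 then (ab^{−1})^31 = 1, and the only element of order dividing gcd(31, 60) = 1 is 1, so a = b.
With g(0) = 0 this makes g injective on all of ℤ/61ℤ, hence bijective (finite equal-size domain and codomain). In particular g is injective.
Since g is injective, we find the preimage of 35. The inverse of x ↦ x^31 on (ℤ/61ℤ)^× is x ↦ x^31, because 31·31 = 961 = 16·60 + 1 ≡ 1 (mod 60) and x^{60} = 1 for x ≠ 0 (Fermat). So g⁻¹(35) = 35^31 mod 61.
Repeated squaring mod 61: 35^1 ≡ 35, 35^2 ≡ 35² = 1225 ≡ 5, 35^4 ≡ 5² = 25, 35^8 ≡ 25² = 625 ≡ 15, 35^16 ≡ 15² = 225 ≡ 42. Since 31 = 16 + 8 + 4 + 2 + 1, 35^31 ≡ 42·15·25·5·35: 42·15 = 630 ≡ 20, then 20·25 = 500 ≡ 12, then 12·5 = 60, then 60·35 = 2100 ≡ 26. So 35^31 ≡ 26 (mod 61).
Hence g⁻¹(35) = 26.

26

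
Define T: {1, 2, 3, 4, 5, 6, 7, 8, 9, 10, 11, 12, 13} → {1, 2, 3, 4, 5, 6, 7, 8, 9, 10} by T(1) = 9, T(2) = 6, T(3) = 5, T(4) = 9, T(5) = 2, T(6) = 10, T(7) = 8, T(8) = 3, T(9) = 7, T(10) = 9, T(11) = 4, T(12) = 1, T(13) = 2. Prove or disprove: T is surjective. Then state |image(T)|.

10

Every element of the codomain has a preimage: 1 = T(12), 2 = T(5), 3 = T(8), 4 = T(11), 5 = T(3), 6 = T(2), 7 = T(9), 8 = T(7), 9 = T(1), 10 = T(6).
Thus T is surjective.
The image of T is {1, 2, 3, 4, 5, 6, 7, 8, 9, 10}, which has 10 elements.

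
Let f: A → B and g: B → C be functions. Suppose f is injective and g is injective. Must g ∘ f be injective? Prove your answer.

Suppose (g ∘ f)(u) = (g ∘ f)(v), i.e. g(f(u)) = g(f(v)).
Since g is injective, f(u) = f(v). Since f is injective, u = v. Thus g ∘ f is injective.

injective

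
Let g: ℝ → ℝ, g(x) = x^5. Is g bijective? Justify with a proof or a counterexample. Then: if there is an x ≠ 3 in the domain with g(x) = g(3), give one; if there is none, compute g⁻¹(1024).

On ℝ, x ↦ x^5 is strictly increasing (injective) and for any y ∈ ℝ the 5th root y^{1/5} lies in ℝ (surjective). So g is bijective.
Since x ↦ x^5 is strictly increasing on ℝ, it is injective there, so no x ≠ 3 in the domain has g(x) = g(3). We therefore compute g⁻¹(1024) = 1024^{1/5} = 4 (indeed 4^5 = 1024).

4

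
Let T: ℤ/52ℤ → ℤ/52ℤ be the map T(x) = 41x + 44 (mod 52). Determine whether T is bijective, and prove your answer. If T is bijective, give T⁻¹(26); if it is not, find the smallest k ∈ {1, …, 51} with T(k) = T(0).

30

By definition, injectivity means: for all s, t in the domain, T(s) = T(t) implies s = t.
If T(s) = T(t), then 41s ≡ 41t (mod 52). Because gcd(41, 52) = 1, we may cancel 41 to get s ≡ t (mod 52).
We now compute 41⁻¹ mod 52 explicitly. Euclid's algorithm: 52 = 1·41 + 11, 41 = 3·11 + 8, 11 = 1·8 + 3, 8 = 2·3 + 2, 3 = 1·2 + 1; back-substituting gives 1 = 33·41 − 26·52, so 41⁻¹ ≡ 33 (mod 52).
For any y ∈ ℤ/52ℤ, x = 33(y − 44) mod 52 satisfies T(x) = 41·33(y − 44) + 44 ≡ y (since 41·33 ≡ 1 mod 52). So every y has a preimage.
Hence T is bijective.
Since T is bijective, we compute T⁻¹(26): solve 41x + 44 ≡ 26 (mod 52), i.e. 41x ≡ 34 (mod 52).
Multiplying by 41⁻¹ = 33 gives x ≡ 33·34 = 1122 = 21·52 + 30 ≡ 30 (mod 52).
Check: T(30) = 41·30 + 44 = 1274 = 24·52 + 26 ≡ 26 (mod 52).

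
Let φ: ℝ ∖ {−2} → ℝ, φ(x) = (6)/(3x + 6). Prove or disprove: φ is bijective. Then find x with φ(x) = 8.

-7/4

If φ(x) = 0, cross-multiplying gives 3(6) = 0(3x + 6), which simplifies to 18 = 0 — false.  So 0 has no preimage and φ is not surjective.
Therefore φ is not bijective.
Solving φ(x) = 8: cross-multiplying gives 6 = 8(3x + 6), which rearranges to −24x = 42, so x = −7/4.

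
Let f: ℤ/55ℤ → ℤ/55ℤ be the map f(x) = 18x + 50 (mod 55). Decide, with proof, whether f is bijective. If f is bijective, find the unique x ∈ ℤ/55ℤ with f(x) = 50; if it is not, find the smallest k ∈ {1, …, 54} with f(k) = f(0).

0

Recall that f is injective when f(s) = f(t) forces s = t.
If f(s) = f(t), then 18s ≡ 18t (mod 55). Because gcd(18, 55) = 1, we may cancel 18 to get s ≡ t (mod 55).
We now compute 18⁻¹ mod 55 explicitly. Euclid's algorithm: 55 = 3·18 + 1; back-substituting gives 1 = 52·18 − 17·55, so 18⁻¹ ≡ 52 (mod 55).
Then y ↦ 52(y − 50) is a two-sided inverse to f, so every y ∈ ℤ/55ℤ has a preimage.
So f is bijective.
Since f is bijective, we find f⁻¹(50): we need 18x ≡ 50 − 50 ≡ 0 (mod 55). Using 18⁻¹ = 52: x ≡ 52·0 = 0, so x = 0.
Check: f(0) = 18·0 + 50 = 50 ≡ 50 (mod 55).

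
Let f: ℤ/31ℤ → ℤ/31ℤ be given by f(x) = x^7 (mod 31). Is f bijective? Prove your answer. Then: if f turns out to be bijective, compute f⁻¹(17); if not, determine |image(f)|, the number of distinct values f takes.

3

Since 31 is prime, the nonzero elements of ℤ/31ℤ form a cyclic group of order 30.
As gcd(7, 30) = 1, raising to the 7th power is a bijection on this group: if a^7 ≡ b^7 then (ab^{−1})^7 = 1, and the only element of order dividing gcd(7, 30) = 1 is 1, so a = b.
With f(0) = 0 this makes f injective on all of ℤ/31ℤ, hence bijective (finite equal-size domain and codomain). In particular f is bijective.
Since f is bijective, we find the preimage of 17. The inverse of x ↦ x^7 on (ℤ/31ℤ)^× is x ↦ x^13, because 7·13 = 91 = 3·30 + 1 ≡ 1 (mod 30) and x^{30} = 1 for x ≠ 0 (Fermat). So f⁻¹(17) = 17^13 mod 31.
Repeated squaring mod 31: 17^1 ≡ 17, 17^2 ≡ 17² = 289 ≡ 10, 17^4 ≡ 10² = 100 ≡ 7, 17^8 ≡ 7² = 49 ≡ 18. Since 13 = 8 + 4 + 1, 17^13 ≡ 18·7·17: 18·7 = 126 ≡ 2, then 2·17 = 34 ≡ 3. So 17^13 ≡ 3 (mod 31).
Hence f⁻¹(17) = 3.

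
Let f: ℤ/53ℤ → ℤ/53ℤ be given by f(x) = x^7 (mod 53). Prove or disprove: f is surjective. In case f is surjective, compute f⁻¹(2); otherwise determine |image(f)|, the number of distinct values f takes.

14

Since 53 is prime, the nonzero elements of ℤ/53ℤ form a cyclic group of order 52.
As gcd(7, 52) = 1, raising to the 7th power is a bijection on this group: if s^7 ≡ t^7 then (st^{−1})^7 = 1, and the only element of order dividing gcd(7, 52) = 1 is 1, so s = t.
With f(0) = 0 this makes f injective on all of ℤ/53ℤ, hence bijective (finite equal-size domain and codomain). In particular f is surjective.
Since f is surjective, we find the preimage of 2. The inverse of x ↦ x^7 on (ℤ/53ℤ)^× is x ↦ x^15, because 7·15 = 105 = 2·52 + 1 ≡ 1 (mod 52) and x^{52} = 1 for x ≠ 0 (Fermat). So f⁻¹(2) = 2^15 mod 53.
Repeated squaring mod 53: 2^1 ≡ 2, 2^2 ≡ 2² = 4, 2^4 ≡ 4² = 16, 2^8 ≡ 16² = 256 ≡ 44. Since 15 = 8 + 4 + 2 + 1, 2^15 ≡ 44·16·4·2: 44·16 = 704 ≡ 15, then 15·4 = 60 ≡ 7, then 7·2 = 14. So 2^15 ≡ 14 (mod 53).
Hence f⁻¹(2) = 14.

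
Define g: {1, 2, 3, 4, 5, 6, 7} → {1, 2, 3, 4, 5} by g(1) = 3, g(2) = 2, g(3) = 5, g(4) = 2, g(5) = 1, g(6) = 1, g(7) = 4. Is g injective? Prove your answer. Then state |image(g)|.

5

g(2) = 2 = g(4) with 2 ≠ 4, so g is not injective.
The image of g is {1, 2, 3, 4, 5}, which has 5 elements.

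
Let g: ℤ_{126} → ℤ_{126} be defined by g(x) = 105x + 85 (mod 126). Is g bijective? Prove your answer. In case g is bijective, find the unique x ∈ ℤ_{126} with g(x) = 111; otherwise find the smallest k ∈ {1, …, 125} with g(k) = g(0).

We have gcd(105, 126) = 21 > 1. Taking u = 0 and v = 6: g(0) = 85 and g(6) = 105·6 + 85 = 715 ≡ 85 (mod 126).
So g(0) = g(6) while 0 ≠ 6, hence g is not injective, hence not bijective.
Since g is not bijective, we find the least positive k with g(k) = g(0): this means 105k ≡ 0 (mod 126), i.e. 126 ∣ 105k. Since gcd(105, 126) = 21, dividing through by 21 this holds exactly when 6 ∣ 5k, and as gcd(5, 6) = 1, exactly when 6 ∣ k.
The smallest positive such k is 6.

6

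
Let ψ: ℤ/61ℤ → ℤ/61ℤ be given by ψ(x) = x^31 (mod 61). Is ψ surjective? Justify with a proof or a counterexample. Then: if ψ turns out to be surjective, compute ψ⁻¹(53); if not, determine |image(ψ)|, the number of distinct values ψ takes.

Since 61 is prime, the nonzero elements of ℤ/61ℤ form a cyclic group of order 60.
As gcd(31, 60) = 1, raising to the 31st power is a bijection on this group: if a^31 ≡ b^31 then (ab^{−1})^31 = 1, and the only element of order dividing gcd(31, 60) = 1 is 1, so a = b.
With ψ(0) = 0 this makes ψ injective on all of ℤ/61ℤ, hence bijective (finite equal-size domain and codomain). In particular ψ is surjective.
Since ψ is surjective, we find the preimage of 53. The inverse of x ↦ x^31 on (ℤ/61ℤ)^× is x ↦ x^31, because 31·31 = 961 = 16·60 + 1 ≡ 1 (mod 60) and x^{60} = 1 for x ≠ 0 (Fermat). So ψ⁻¹(53) = 53^31 mod 61.
Repeated squaring mod 61: 53^1 ≡ 53, 53^2 ≡ 53² = 2809 ≡ 3, 53^4 ≡ 3² = 9, 53^8 ≡ 9² = 81 ≡ 20, 53^16 ≡ 20² = 400 ≡ 34. Since 31 = 16 + 8 + 4 + 2 + 1, 53^31 ≡ 34·20·9·3·53: 34·20 = 680 ≡ 9, then 9·9 = 81 ≡ 20, then 20·3 = 60, then 60·53 = 3180 ≡ 8. So 53^31 ≡ 8 (mod 61).
Hence ψ⁻¹(53) = 8.

8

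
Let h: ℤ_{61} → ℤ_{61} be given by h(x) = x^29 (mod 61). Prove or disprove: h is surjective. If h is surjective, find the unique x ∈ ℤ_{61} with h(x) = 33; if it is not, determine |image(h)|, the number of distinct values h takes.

Since 61 is prime, the nonzero elements of ℤ_{61} form a cyclic group of order 60.
As gcd(29, 60) = 1, raising to the 29th power is a bijection on this group: if s^29 ≡ t^29 then (st^{−1})^29 = 1, and the only element of order dividing gcd(29, 60) = 1 is 1, so s = t.
With h(0) = 0 this makes h injective on all of ℤ_{61}, hence bijective (finite equal-size domain and codomain). In particular h is surjective.
Since h is surjective, we find the preimage of 33. The inverse of x ↦ x^29 on (ℤ_{61})^× is x ↦ x^29, because 29·29 = 841 = 14·60 + 1 ≡ 1 (mod 60) and x^{60} = 1 for x ≠ 0 (Fermat). So h⁻¹(33) = 33^29 mod 61.
Repeated squaring mod 61: 33^1 ≡ 33, 33^2 ≡ 33² = 1089 ≡ 52, 33^4 ≡ 52² = 2704 ≡ 20, 33^8 ≡ 20² = 400 ≡ 34, 33^16 ≡ 34² = 1156 ≡ 58. Since 29 = 16 + 8 + 4 + 1, 33^29 ≡ 58·34·20·33: 58·34 = 1972 ≡ 20, then 20·20 = 400 ≡ 34, then 34·33 = 1122 ≡ 24. So 33^29 ≡ 24 (mod 61).
Hence h⁻¹(33) = 24.

24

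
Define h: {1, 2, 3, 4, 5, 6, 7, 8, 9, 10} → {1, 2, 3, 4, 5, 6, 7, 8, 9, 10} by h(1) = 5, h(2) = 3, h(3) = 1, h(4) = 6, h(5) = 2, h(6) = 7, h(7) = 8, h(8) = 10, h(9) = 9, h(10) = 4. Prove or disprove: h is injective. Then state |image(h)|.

The values h(1), …, h(10) are 5, 3, 1, 6, 2, 7, 8, 10, 9, 4 — all distinct.
So h(x_1) = h(x_2) only when x_1 = x_2, and h is injective.
The image of h is {1, 2, 3, 4, 5, 6, 7, 8, 9, 10}, which has 10 elements.

10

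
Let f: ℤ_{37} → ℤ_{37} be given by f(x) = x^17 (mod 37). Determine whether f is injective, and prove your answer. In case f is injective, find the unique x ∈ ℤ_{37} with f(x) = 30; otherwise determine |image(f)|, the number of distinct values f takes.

Since 37 is prime, the nonzero elements of ℤ_{37} form a cyclic group of order 36.
As gcd(17, 36) = 1, raising to the 17th power is a bijection on this group: if x_1^17 ≡ x_2^17 then (x_1x_2^{−1})^17 = 1, and the only element of order dividing gcd(17, 36) = 1 is 1, so x_1 = x_2.
With f(0) = 0 this makes f injective on all of ℤ_{37}, hence bijective (finite equal-size domain and codomain). In particular f is injective.
Since f is injective, we find the preimage of 30. The inverse of x ↦ x^17 on (ℤ_{37})^× is x ↦ x^17, because 17·17 = 289 = 8·36 + 1 ≡ 1 (mod 36) and x^{36} = 1 for x ≠ 0 (Fermat). So f⁻¹(30) = 30^17 mod 37.
Repeated squaring mod 37: 30^1 ≡ 30, 30^2 ≡ 30² = 900 ≡ 12, 30^4 ≡ 12² = 144 ≡ 33, 30^8 ≡ 33² = 1089 ≡ 16, 30^16 ≡ 16² = 256 ≡ 34. Since 17 = 16 + 1, 30^17 ≡ 34·30: 34·30 = 1020 ≡ 21. So 30^17 ≡ 21 (mod 37).
Hence f⁻¹(30) = 21.

21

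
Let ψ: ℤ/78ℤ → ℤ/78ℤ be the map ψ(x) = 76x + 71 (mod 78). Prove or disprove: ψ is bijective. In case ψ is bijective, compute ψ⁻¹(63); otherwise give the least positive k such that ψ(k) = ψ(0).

39

Recall: ψ is injective if ψ(a) = ψ(b) implies a = b.
We have gcd(76, 78) = 2 > 1. Taking a = 0 and b = 39: ψ(0) = 71 and ψ(39) = 76·39 + 71 = 3035 ≡ 71 (mod 78).
So ψ(0) = ψ(39) while 0 ≠ 39, hence ψ is not injective, hence not bijective.
Since ψ is not bijective, we find the least positive k with ψ(k) = ψ(0): this means 76k ≡ 0 (mod 78), i.e. 78 ∣ 76k. Since gcd(76, 78) = 2, dividing through by 2 this holds exactly when 39 ∣ 38k, and as gcd(38, 39) = 1, exactly when 39 ∣ k.
The smallest positive such k is 39.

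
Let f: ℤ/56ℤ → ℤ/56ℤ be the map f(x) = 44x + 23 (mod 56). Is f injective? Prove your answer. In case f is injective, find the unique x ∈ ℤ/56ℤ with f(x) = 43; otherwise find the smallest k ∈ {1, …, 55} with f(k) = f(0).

14

We have gcd(44, 56) = 4 > 1. Taking u = 0 and v = 14: f(0) = 23 and f(14) = 44·14 + 23 = 639 ≡ 23 (mod 56).
So f(0) = f(14) while 0 ≠ 14, therefore f is not injective.
Since f is not injective, we find the least positive k with f(k) = f(0): this means 44k ≡ 0 (mod 56), i.e. 56 ∣ 44k. Since gcd(44, 56) = 4, dividing through by 4 this holds exactly when 14 ∣ 11k, and as gcd(11, 14) = 1, exactly when 14 ∣ k.
The smallest positive such k is 14.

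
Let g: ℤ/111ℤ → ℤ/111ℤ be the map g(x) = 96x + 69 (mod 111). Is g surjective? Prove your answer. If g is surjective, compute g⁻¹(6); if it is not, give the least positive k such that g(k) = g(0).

37

Recall: g is surjective if every y in the codomain equals g(x) for some x in the domain.
Since gcd(96, 111) = 3, we have 96x ≡ 0 (mod 3) for all x, so g(x) ≡ 0 (mod 3).
But 1 ≢ 0 (mod 3), so 1 ∈ ℤ/111ℤ has no preimage. Therefore g is not surjective.
Since g is not surjective, we find the least positive k with g(k) = g(0): this means 96k ≡ 0 (mod 111), i.e. 111 ∣ 96k. Since gcd(96, 111) = 3, dividing through by 3 this holds exactly when 37 ∣ 32k, and as gcd(32, 37) = 1, exactly when 37 ∣ k.
The smallest positive such k is 37.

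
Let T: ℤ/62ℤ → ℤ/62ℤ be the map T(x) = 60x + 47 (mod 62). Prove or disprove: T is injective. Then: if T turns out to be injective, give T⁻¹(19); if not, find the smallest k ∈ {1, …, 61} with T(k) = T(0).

We have gcd(60, 62) = 2 > 1. Taking x_1 = 0 and x_2 = 31: T(0) = 47 and T(31) = 60·31 + 47 = 1907 ≡ 47 (mod 62).
So T(0) = T(31) while 0 ≠ 31, therefore T is not injective.
Since T is not injective, we find the least positive k with T(k) = T(0): this means 60k ≡ 0 (mod 62), i.e. 62 ∣ 60k. Since gcd(60, 62) = 2, dividing through by 2 this holds exactly when 31 ∣ 30k, and as gcd(30, 31) = 1, exactly when 31 ∣ k.
The smallest positive such k is 31.

31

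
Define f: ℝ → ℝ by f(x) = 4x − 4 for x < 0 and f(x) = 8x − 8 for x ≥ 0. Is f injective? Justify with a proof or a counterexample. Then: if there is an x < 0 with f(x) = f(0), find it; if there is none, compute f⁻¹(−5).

-1

Both pieces are strictly increasing (slopes 4 and 8), so each is injective on its own interval.
The left piece maps (−∞, 0) onto (−∞, −4); the right piece maps [0, ∞) onto [−8, ∞).
These images overlap. In particular f(0) = −8 (right piece), and solving 4x − 4 = −8 on the left piece gives x = −1 < 0.
So f(−1) = f(0) with −1 ≠ 0, and f is not injective. This x = −1 is the requested value below 0.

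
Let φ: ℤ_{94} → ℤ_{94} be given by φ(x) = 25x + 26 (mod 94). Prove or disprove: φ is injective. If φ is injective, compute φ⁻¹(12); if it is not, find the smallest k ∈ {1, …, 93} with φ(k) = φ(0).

Recall that injectivity means: for all a, b in the domain, φ(a) = φ(b) implies a = b.
If φ(a) = φ(b), then 25a ≡ 25b (mod 94). Because gcd(25, 94) = 1, we may cancel 25 to get a ≡ b (mod 94).
Thus φ is injective.
We now compute 25⁻¹ mod 94 explicitly. Euclid's algorithm: 94 = 3·25 + 19, 25 = 1·19 + 6, 19 = 3·6 + 1; back-substituting gives 1 = 79·25 − 21·94, so 25⁻¹ ≡ 79 (mod 94).
Since φ is injective, we find φ⁻¹(12): we need 25x ≡ 12 − 26 ≡ 80 (mod 94). Using 25⁻¹ = 79: x ≡ 79·80 = 6320 = 67·94 + 22, so x = 22.
Check: φ(22) = 25·22 + 26 = 576 = 6·94 + 12 ≡ 12 (mod 94).

22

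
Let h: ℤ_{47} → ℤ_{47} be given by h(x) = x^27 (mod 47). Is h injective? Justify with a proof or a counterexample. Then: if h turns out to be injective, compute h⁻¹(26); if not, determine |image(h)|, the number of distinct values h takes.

43

Since 47 is prime, the nonzero elements of ℤ_{47} form a cyclic group of order 46.
As gcd(27, 46) = 1, raising to the 27th power is a bijection on this group: if s^27 ≡ t^27 then (st^{−1})^27 = 1, and the only element of order dividing gcd(27, 46) = 1 is 1, so s = t.
With h(0) = 0 this makes h injective on all of ℤ_{47}, hence bijective (finite equal-size domain and codomain). In particular h is injective.
Since h is injective, we find the preimage of 26. The inverse of x ↦ x^27 on (ℤ_{47})^× is x ↦ x^29, because 27·29 = 783 = 17·46 + 1 ≡ 1 (mod 46) and x^{46} = 1 for x ≠ 0 (Fermat). So h⁻¹(26) = 26^29 mod 47.
Repeated squaring mod 47: 26^1 ≡ 26, 26^2 ≡ 26² = 676 ≡ 18, 26^4 ≡ 18² = 324 ≡ 42, 26^8 ≡ 42² = 1764 ≡ 25, 26^16 ≡ 25² = 625 ≡ 14. Since 29 = 16 + 8 + 4 + 1, 26^29 ≡ 14·25·42·26: 14·25 = 350 ≡ 21, then 21·42 = 882 ≡ 36, then 36·26 = 936 ≡ 43. So 26^29 ≡ 43 (mod 47).
Hence h⁻¹(26) = 43.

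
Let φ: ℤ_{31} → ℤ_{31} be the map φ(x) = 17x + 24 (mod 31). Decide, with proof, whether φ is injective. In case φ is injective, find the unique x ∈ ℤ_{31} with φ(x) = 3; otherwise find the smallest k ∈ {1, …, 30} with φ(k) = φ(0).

17

If φ(a) = φ(b), then 17a ≡ 17b (mod 31). Because gcd(17, 31) = 1, we may cancel 17 to get a ≡ b (mod 31).
So φ is injective.
We now compute 17⁻¹ mod 31 explicitly. Euclid's algorithm: 31 = 1·17 + 14, 17 = 1·14 + 3, 14 = 4·3 + 2, 3 = 1·2 + 1; back-substituting gives 1 = 11·17 − 6·31, so 17⁻¹ ≡ 11 (mod 31).
Since φ is injective, we find φ⁻¹(3): we need 17x ≡ 3 − 24 ≡ 10 (mod 31). Using 17⁻¹ = 11: x ≡ 11·10 = 110 = 3·31 + 17, so x = 17.
Check: φ(17) = 17·17 + 24 = 313 = 10·31 + 3 ≡ 3 (mod 31).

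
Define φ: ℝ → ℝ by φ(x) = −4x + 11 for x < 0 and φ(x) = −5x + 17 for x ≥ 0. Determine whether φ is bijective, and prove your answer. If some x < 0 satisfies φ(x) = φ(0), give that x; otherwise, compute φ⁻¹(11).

-3/2

Both pieces are strictly decreasing (slopes −4 and −5), so each is injective on its own interval.
The left piece maps (−∞, 0) onto (11, ∞); the right piece maps [0, ∞) onto (−∞, 17].
These images overlap. In particular φ(0) = 17 (right piece), and solving −4x + 11 = 17 on the left piece gives x = −3/2 < 0.
So φ(−3/2) = φ(0) with −3/2 ≠ 0, and φ is not injective, hence not bijective. This x = −3/2 is the requested value below 0.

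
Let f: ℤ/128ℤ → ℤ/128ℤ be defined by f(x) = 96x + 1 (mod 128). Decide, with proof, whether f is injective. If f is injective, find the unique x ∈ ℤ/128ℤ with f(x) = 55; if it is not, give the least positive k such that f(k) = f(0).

We have gcd(96, 128) = 32 > 1. Taking a = 0 and b = 4: f(0) = 1 and f(4) = 96·4 + 1 = 385 ≡ 1 (mod 128).
So f(0) = f(4) while 0 ≠ 4, so f is not injective.
Since f is not injective, we find the least positive k with f(k) = f(0): this means 96k ≡ 0 (mod 128), i.e. 128 ∣ 96k. Since gcd(96, 128) = 32, dividing through by 32 this holds exactly when 4 ∣ 3k, and as gcd(3, 4) = 1, exactly when 4 ∣ k.
The smallest positive such k is 4.

4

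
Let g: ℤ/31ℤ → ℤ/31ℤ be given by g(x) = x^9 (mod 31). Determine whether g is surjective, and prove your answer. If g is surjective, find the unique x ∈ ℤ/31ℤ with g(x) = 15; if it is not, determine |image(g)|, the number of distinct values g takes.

11

g(1) = 1^9 = 1.
g(5): Repeated squaring mod 31: 5^1 ≡ 5, 5^2 ≡ 5² = 25, 5^4 ≡ 25² = 625 ≡ 5, 5^8 ≡ 5² = 25. Since 9 = 8 + 1, 5^9 ≡ 25·5: 25·5 = 125 ≡ 1. So 5^9 ≡ 1 (mod 31).
So g(1) = g(5) = 1 while 1 ≠ 5, thus g is not injective.
A non-injective map from the 31-element set ℤ/31ℤ to itself takes at most 30 distinct values, so it cannot be surjective. So g is not surjective.
Since g is not surjective, we determine |image(g)|. Computing x^9 mod 31 for each x (by repeated squaring, reducing mod 31 at every step), the values g(0), g(1), …, g(30) are: 0, 1, 16, 29, 8, 1, 30, 8, 4, 4, 16, 23, 15, 29, 4, 29, 2, 27, 2, 16, 8, 15, 27, 27, 23, 1, 30, 23, 2, 15, 30.
The distinct values are {0, 1, 2, 4, 8, 15, 16, 23, 27, 29, 30}; there are 11 of them.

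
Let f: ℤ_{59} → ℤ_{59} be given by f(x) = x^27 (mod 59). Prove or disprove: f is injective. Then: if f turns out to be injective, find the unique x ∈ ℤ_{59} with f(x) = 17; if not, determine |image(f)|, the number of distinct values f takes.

19

Since 59 is prime, the nonzero elements of ℤ_{59} form a cyclic group of order 58.
As gcd(27, 58) = 1, raising to the 27th power is a bijection on this group: if x_1^27 ≡ x_2^27 then (x_1x_2^{−1})^27 = 1, and the only element of order dividing gcd(27, 58) = 1 is 1, so x_1 = x_2.
With f(0) = 0 this makes f injective on all of ℤ_{59}, hence bijective (finite equal-size domain and codomain). In particular f is injective.
Since f is injective, we find the preimage of 17. The inverse of x ↦ x^27 on (ℤ_{59})^× is x ↦ x^43, because 27·43 = 1161 = 20·58 + 1 ≡ 1 (mod 58) and x^{58} = 1 for x ≠ 0 (Fermat). So f⁻¹(17) = 17^43 mod 59.
Repeated squaring mod 59: 17^1 ≡ 17, 17^2 ≡ 17² = 289 ≡ 53, 17^4 ≡ 53² = 2809 ≡ 36, 17^8 ≡ 36² = 1296 ≡ 57, 17^16 ≡ 57² = 3249 ≡ 4, 17^32 ≡ 4² = 16. Since 43 = 32 + 8 + 2 + 1, 17^43 ≡ 16·57·53·17: 16·57 = 912 ≡ 27, then 27·53 = 1431 ≡ 15, then 15·17 = 255 ≡ 19. So 17^43 ≡ 19 (mod 59).
Hence f⁻¹(17) = 19.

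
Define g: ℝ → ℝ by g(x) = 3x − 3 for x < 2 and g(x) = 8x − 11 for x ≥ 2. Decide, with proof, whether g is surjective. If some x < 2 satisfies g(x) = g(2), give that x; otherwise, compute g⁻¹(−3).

Both pieces are strictly increasing (slopes 3 and 8), so each is injective on its own interval.
The left piece maps (−∞, 2) onto (−∞, 3); the right piece maps [2, ∞) onto [5, ∞).
The union (−∞, 3) ∪ [5, ∞) omits the interval between 3 and 5; in particular 3 has no preimage. So g is not surjective.
Because the two images are disjoint, no x < 2 has g(x) = g(2), so we compute g⁻¹(−3): −3 lies in (−∞, 3), so solve 3x − 3 = −3: x = (−3 + 3)/3 = 0.

0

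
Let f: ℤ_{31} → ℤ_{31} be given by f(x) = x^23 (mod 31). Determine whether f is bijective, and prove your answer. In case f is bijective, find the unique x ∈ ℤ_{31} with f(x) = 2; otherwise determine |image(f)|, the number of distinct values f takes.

Since 31 is prime, the nonzero elements of ℤ_{31} form a cyclic group of order 30.
As gcd(23, 30) = 1, raising to the 23rd power is a bijection on this group: if a^23 ≡ b^23 then (ab^{−1})^23 = 1, and the only element of order dividing gcd(23, 30) = 1 is 1, so a = b.
With f(0) = 0 this makes f injective on all of ℤ_{31}, hence bijective (finite equal-size domain and codomain). In particular f is bijective.
Since f is bijective, we find the preimage of 2. The inverse of x ↦ x^23 on (ℤ_{31})^× is x ↦ x^17, because 23·17 = 391 = 13·30 + 1 ≡ 1 (mod 30) and x^{30} = 1 for x ≠ 0 (Fermat). So f⁻¹(2) = 2^17 mod 31.
Repeated squaring mod 31: 2^1 ≡ 2, 2^2 ≡ 2² = 4, 2^4 ≡ 4² = 16, 2^8 ≡ 16² = 256 ≡ 8, 2^16 ≡ 8² = 64 ≡ 2. Since 17 = 16 + 1, 2^17 ≡ 2·2: 2·2 = 4. So 2^17 ≡ 4 (mod 31).
Hence f⁻¹(2) = 4.

4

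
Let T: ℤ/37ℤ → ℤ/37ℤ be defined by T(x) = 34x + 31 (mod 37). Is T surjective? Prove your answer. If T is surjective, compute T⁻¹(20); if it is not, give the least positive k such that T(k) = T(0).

16

Recall that T is surjective if every y in the codomain equals T(x) for some x in the domain.
Since gcd(34, 37) = 1, 34 is invertible modulo 37. Euclid's algorithm: 37 = 1·34 + 3, 34 = 11·3 + 1; back-substituting gives 1 = 12·34 − 11·37, so 34⁻¹ ≡ 12 (mod 37).
Then y ↦ 12(y − 31) is a two-sided inverse to T, so every y ∈ ℤ/37ℤ has a preimage.
Therefore T is surjective.
Since T is surjective, we compute T⁻¹(20): solve 34x + 31 ≡ 20 (mod 37), i.e. 34x ≡ 26 (mod 37).
Multiplying by 34⁻¹ = 12 gives x ≡ 12·26 = 312 = 8·37 + 16 ≡ 16 (mod 37).
Check: T(16) = 34·16 + 31 = 575 = 15·37 + 20 ≡ 20 (mod 37).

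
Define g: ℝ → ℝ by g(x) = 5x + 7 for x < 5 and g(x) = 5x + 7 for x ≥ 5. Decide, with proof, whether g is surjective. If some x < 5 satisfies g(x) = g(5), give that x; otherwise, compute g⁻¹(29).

Both pieces are strictly increasing (slopes 5 and 5), so each is injective on its own interval.
The left piece maps (−∞, 5) onto (−∞, 32); the right piece maps [5, ∞) onto [32, ∞).
These images together cover ℝ, so g is surjective.
Because the two images are disjoint, no x < 5 has g(x) = g(5), so we compute g⁻¹(29): 29 lies in (−∞, 32), so solve 5x + 7 = 29: x = (29 − 7)/5 = 22/5.

22/5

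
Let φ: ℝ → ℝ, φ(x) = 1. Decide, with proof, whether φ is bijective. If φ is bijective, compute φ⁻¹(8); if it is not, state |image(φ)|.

1

φ(0) = 1 = φ(1) with 0 ≠ 1, so φ is not injective, hence not bijective.
Since φ is not bijective, we state |image(φ)|: the image of φ is {1}, which has 1 element.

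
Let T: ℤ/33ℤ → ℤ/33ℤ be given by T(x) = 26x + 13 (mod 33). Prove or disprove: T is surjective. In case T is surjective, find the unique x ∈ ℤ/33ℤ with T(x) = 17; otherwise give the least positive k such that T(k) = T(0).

By definition, T is surjective if every y in the codomain equals T(x) for some x in the domain.
Since gcd(26, 33) = 1, 26 is invertible modulo 33. Euclid's algorithm: 33 = 1·26 + 7, 26 = 3·7 + 5, 7 = 1·5 + 2, 5 = 2·2 + 1; back-substituting gives 1 = 14·26 − 11·33, so 26⁻¹ ≡ 14 (mod 33).
Then y ↦ 14(y − 13) is a two-sided inverse to T, so every y ∈ ℤ/33ℤ has a preimage.
Hence T is surjective.
Since T is surjective, we find T⁻¹(17): we need 26x ≡ 17 − 13 ≡ 4 (mod 33). Using 26⁻¹ = 14: x ≡ 14·4 = 56 = 1·33 + 23, so x = 23.
Check: T(23) = 26·23 + 13 = 611 = 18·33 + 17 ≡ 17 (mod 33).

23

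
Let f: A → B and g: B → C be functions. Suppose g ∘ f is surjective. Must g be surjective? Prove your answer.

Let c ∈ C. Since g ∘ f is surjective, some a ∈ A has g(f(a)) = c. Then b = f(a) ∈ B satisfies g(b) = c. So g is surjective.

surjective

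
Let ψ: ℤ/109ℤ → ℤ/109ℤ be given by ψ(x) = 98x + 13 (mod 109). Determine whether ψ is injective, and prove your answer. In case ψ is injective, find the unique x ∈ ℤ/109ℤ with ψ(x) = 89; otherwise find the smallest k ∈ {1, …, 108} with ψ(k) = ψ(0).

3

Suppose ψ(a) = ψ(b) in ℤ/109ℤ. Then 98a + 13 ≡ 98b + 13 (mod 109), thus 98(a − b) ≡ 0 (mod 109).
Since gcd(98, 109) = 1, 98 is invertible modulo 109, so a − b ≡ 0 (mod 109), i.e. a = b.
So ψ is injective.
We now compute 98⁻¹ mod 109 explicitly. Euclid's algorithm: 109 = 1·98 + 11, 98 = 8·11 + 10, 11 = 1·10 + 1; back-substituting gives 1 = 99·98 − 89·109, so 98⁻¹ ≡ 99 (mod 109).
Since ψ is injective, we find ψ⁻¹(89): we need 98x ≡ 89 − 13 ≡ 76 (mod 109). Using 98⁻¹ = 99: x ≡ 99·76 = 7524 = 69·109 + 3, so x = 3.
Check: ψ(3) = 98·3 + 13 = 307 = 2·109 + 89 ≡ 89 (mod 109).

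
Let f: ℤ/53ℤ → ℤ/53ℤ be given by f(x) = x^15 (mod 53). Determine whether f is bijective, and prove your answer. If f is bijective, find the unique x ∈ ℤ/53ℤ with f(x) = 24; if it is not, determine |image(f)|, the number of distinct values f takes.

36

Since 53 is prime, the nonzero elements of ℤ/53ℤ form a cyclic group of order 52.
As gcd(15, 52) = 1, raising to the 15th power is a bijection on this group: if u^15 ≡ v^15 then (uv^{−1})^15 = 1, and the only element of order dividing gcd(15, 52) = 1 is 1, so u = v.
With f(0) = 0 this makes f injective on all of ℤ/53ℤ, hence bijective (finite equal-size domain and codomain). In particular f is bijective.
Since f is bijective, we find the preimage of 24. The inverse of x ↦ x^15 on (ℤ/53ℤ)^× is x ↦ x^7, because 15·7 = 105 = 2·52 + 1 ≡ 1 (mod 52) and x^{52} = 1 for x ≠ 0 (Fermat). So f⁻¹(24) = 24^7 mod 53.
Repeated squaring mod 53: 24^1 ≡ 24, 24^2 ≡ 24² = 576 ≡ 46, 24^4 ≡ 46² = 2116 ≡ 49. Since 7 = 4 + 2 + 1, 24^7 ≡ 49·46·24: 49·46 = 2254 ≡ 28, then 28·24 = 672 ≡ 36. So 24^7 ≡ 36 (mod 53).
Hence f⁻¹(24) = 36.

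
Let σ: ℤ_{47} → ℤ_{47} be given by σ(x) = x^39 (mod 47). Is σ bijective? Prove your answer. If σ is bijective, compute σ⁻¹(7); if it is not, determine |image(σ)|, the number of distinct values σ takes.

Since 47 is prime, the nonzero elements of ℤ_{47} form a cyclic group of order 46.
As gcd(39, 46) = 1, raising to the 39th power is a bijection on this group: if s^39 ≡ t^39 then (st^{−1})^39 = 1, and the only element of order dividing gcd(39, 46) = 1 is 1, so s = t.
With σ(0) = 0 this makes σ injective on all of ℤ_{47}, hence bijective (finite equal-size domain and codomain). In particular σ is bijective.
Since σ is bijective, we find the preimage of 7. The inverse of x ↦ x^39 on (ℤ_{47})^× is x ↦ x^13, because 39·13 = 507 = 11·46 + 1 ≡ 1 (mod 46) and x^{46} = 1 for x ≠ 0 (Fermat). So σ⁻¹(7) = 7^13 mod 47.
Repeated squaring mod 47: 7^1 ≡ 7, 7^2 ≡ 7² = 49 ≡ 2, 7^4 ≡ 2² = 4, 7^8 ≡ 4² = 16. Since 13 = 8 + 4 + 1, 7^13 ≡ 16·4·7: 16·4 = 64 ≡ 17, then 17·7 = 119 ≡ 25. So 7^13 ≡ 25 (mod 47).
Hence σ⁻¹(7) = 25.

25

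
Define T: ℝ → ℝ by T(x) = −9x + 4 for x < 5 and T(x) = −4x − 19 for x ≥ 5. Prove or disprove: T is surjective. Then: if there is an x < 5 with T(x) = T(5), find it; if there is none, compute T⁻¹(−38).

43/9

Both pieces are strictly decreasing (slopes −9 and −4), so each is injective on its own interval.
The left piece maps (−∞, 5) onto (−41, ∞); the right piece maps [5, ∞) onto (−∞, −39].
The union (−41, ∞) ∪ (−∞, −39] covers ℝ, so T is surjective.
For the follow-up: the images overlap, so an x < 5 with T(x) = T(5) exists. T(5) = −39; solving −9x + 4 = −39 for x < 5 gives x = (−39 − 4)/(−9) = 43/9.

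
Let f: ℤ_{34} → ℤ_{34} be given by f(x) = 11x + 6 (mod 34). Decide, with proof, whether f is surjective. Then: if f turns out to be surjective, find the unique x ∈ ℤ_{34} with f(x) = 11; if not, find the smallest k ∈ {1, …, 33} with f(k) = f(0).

19

Recall: surjectivity means every element of the codomain has a preimage under f.
Since gcd(11, 34) = 1, 11 is invertible modulo 34. Euclid's algorithm: 34 = 3·11 + 1; back-substituting gives 1 = 31·11 − 10·34, so 11⁻¹ ≡ 31 (mod 34).
Then y ↦ 31(y − 6) is a two-sided inverse to f, so every y ∈ ℤ_{34} has a preimage.
Hence f is surjective.
Since f is surjective, we compute f⁻¹(11): solve 11x + 6 ≡ 11 (mod 34), i.e. 11x ≡ 5 (mod 34).
Multiplying by 11⁻¹ = 31 gives x ≡ 31·5 = 155 = 4·34 + 19 ≡ 19 (mod 34).
Check: f(19) = 11·19 + 6 = 215 = 6·34 + 11 ≡ 11 (mod 34).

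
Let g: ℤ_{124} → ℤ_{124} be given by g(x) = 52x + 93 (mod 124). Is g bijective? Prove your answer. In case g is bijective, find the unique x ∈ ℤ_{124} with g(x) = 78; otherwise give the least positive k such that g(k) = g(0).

Recall that g is injective when g(x_1) = g(x_2) forces x_1 = x_2.
We have gcd(52, 124) = 4 > 1. Taking x_1 = 0 and x_2 = 31: g(0) = 93 and g(31) = 52·31 + 93 = 1705 ≡ 93 (mod 124).
So g(0) = g(31) while 0 ≠ 31, thus g is not injective, hence not bijective.
Since g is not bijective, we find the least positive k with g(k) = g(0): this means 52k ≡ 0 (mod 124), i.e. 124 ∣ 52k. Since gcd(52, 124) = 4, dividing through by 4 this holds exactly when 31 ∣ 13k, and as gcd(13, 31) = 1, exactly when 31 ∣ k.
The smallest positive such k is 31.

31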